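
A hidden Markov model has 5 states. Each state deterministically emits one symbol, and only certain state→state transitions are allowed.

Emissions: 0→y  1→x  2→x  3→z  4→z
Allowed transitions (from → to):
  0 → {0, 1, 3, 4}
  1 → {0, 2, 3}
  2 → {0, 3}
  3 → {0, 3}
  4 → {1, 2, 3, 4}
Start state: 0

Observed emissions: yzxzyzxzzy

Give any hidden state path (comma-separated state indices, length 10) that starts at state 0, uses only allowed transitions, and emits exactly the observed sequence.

  t0 'y' -> {0}, take 0 (start)
  t1 'z' -> {3,4}, take 4 (0->4 ok)
  t2 'x' -> {1,2}, take 2 (4->2 ok)
  t3 'z' -> {3,4}, take 3 (2->3 ok)
  t4 'y' -> {0}, take 0 (3->0 ok)
  t5 'z' -> {3,4}, take 4 (0->4 ok)
  t6 'x' -> {1,2}, take 2 (4->2 ok)
  t7 'z' -> {3,4}, take 3 (2->3 ok)
  t8 'z' -> {3,4}, take 3 (3->3 ok)
  t9 'y' -> {0}, take 0 (3->0 ok)

0,4,2,3,0,4,2,3,3,0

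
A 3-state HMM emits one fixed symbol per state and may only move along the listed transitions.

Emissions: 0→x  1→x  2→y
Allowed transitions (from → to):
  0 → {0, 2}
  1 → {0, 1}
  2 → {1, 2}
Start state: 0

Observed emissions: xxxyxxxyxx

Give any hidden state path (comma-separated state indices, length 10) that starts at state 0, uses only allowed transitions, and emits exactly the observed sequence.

  0: obs=x cand={0,1} pick 0 [start]
  1: obs=x cand={0,1} pick 0 [0->0 ok]
  2: obs=x cand={0,1} pick 0 [0->0 ok]
  3: obs=y cand={2} pick 2 [0->2 ok]
  4: obs=x cand={0,1} pick 1 [2->1 ok]
  5: obs=x cand={0,1} pick 1 [1->1 ok]
  6: obs=x cand={0,1} pick 0 [1->0 ok]
  7: obs=y cand={2} pick 2 [0->2 ok]
  8: obs=x cand={0,1} pick 1 [2->1 ok]
  9: obs=x cand={0,1} pick 1 [1->1 ok]

0,0,0,2,1,1,0,2,1,1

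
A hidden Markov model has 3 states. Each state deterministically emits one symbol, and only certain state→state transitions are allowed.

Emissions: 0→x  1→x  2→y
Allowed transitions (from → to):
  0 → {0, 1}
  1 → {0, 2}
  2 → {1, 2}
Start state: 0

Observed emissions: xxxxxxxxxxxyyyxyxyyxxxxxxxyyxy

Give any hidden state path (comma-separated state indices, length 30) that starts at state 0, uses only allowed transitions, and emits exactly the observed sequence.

  [0] x  {0,1}  => 0  start
  [1] x  {0,1}  => 1  0->1 ok
  [2] x  {0,1}  => 0  1->0 ok
  [3] x  {0,1}  => 1  0->1 ok
  [4] x  {0,1}  => 0  1->0 ok
  [5] x  {0,1}  => 0  0->0 ok
  [6] x  {0,1}  => 0  0->0 ok
  [7] x  {0,1}  => 1  0->1 ok
  [8] x  {0,1}  => 0  1->0 ok
  [9] x  {0,1}  => 0  0->0 ok
  [10] x  {0,1}  => 1  0->1 ok
  [11] y  {2}  => 2  1->2 ok
  [12] y  {2}  => 2  2->2 ok
  [13] y  {2}  => 2  2->2 ok
  [14] x  {0,1}  => 1  2->1 ok
  [15] y  {2}  => 2  1->2 ok
  [16] x  {0,1}  => 1  2->1 ok
  [17] y  {2}  => 2  1->2 ok
  [18] y  {2}  => 2  2->2 ok
  [19] x  {0,1}  => 1  2->1 ok
  [20] x  {0,1}  => 0  1->0 ok
  [21] x  {0,1}  => 1  0->1 ok
  [22] x  {0,1}  => 0  1->0 ok
  [23] x  {0,1}  => 0  0->0 ok
  [24] x  {0,1}  => 0  0->0 ok
  [25] x  {0,1}  => 1  0->1 ok
  [26] y  {2}  => 2  1->2 ok
  [27] y  {2}  => 2  2->2 ok
  [28] x  {0,1}  => 1  2->1 ok
  [29] y  {2}  => 2  1->2 ok

0,1,0,1,0,0,0,1,0,0,1,2,2,2,1,2,1,2,2,1,0,1,0,0,0,1,2,2,1,2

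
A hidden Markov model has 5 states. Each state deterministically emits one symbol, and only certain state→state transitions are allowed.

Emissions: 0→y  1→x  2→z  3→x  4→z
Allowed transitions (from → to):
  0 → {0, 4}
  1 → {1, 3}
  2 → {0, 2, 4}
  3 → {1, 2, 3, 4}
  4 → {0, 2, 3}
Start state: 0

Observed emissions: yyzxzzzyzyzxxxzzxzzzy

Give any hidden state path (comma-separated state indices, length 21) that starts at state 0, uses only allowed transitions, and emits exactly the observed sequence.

0,0,4,3,2,2,2,0,4,0,4,3,3,3,2,4,3,4,2,2,0

  0: obs=y cand={0} pick 0 [start]
  1: obs=y cand={0} pick 0 [0->0 ok]
  2: obs=z cand={2,4} pick 4 [0->4 ok]
  3: obs=x cand={1,3} pick 3 [4->3 ok]
  4: obs=z cand={2,4} pick 2 [3->2 ok]
  5: obs=z cand={2,4} pick 2 [2->2 ok]
  6: obs=z cand={2,4} pick 2 [2->2 ok]
  7: obs=y cand={0} pick 0 [2->0 ok]
  8: obs=z cand={2,4} pick 4 [0->4 ok]
  9: obs=y cand={0} pick 0 [4->0 ok]
  10: obs=z cand={2,4} pick 4 [0->4 ok]
  11: obs=x cand={1,3} pick 3 [4->3 ok]
  12: obs=x cand={1,3} pick 3 [3->3 ok]
  13: obs=x cand={1,3} pick 3 [3->3 ok]
  14: obs=z cand={2,4} pick 2 [3->2 ok]
  15: obs=z cand={2,4} pick 4 [2->4 ok]
  16: obs=x cand={1,3} pick 3 [4->3 ok]
  17: obs=z cand={2,4} pick 4 [3->4 ok]
  18: obs=z cand={2,4} pick 2 [4->2 ok]
  19: obs=z cand={2,4} pick 2 [2->2 ok]
  20: obs=y cand={0} pick 0 [2->0 ok]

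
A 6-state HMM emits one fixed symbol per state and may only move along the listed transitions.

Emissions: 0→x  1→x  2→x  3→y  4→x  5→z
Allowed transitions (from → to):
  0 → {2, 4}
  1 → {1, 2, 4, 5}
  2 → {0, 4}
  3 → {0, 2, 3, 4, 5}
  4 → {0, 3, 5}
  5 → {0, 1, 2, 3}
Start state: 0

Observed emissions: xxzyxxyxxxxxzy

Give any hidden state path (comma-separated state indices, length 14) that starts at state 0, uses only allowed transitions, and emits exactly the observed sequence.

0,4,5,3,2,4,3,2,4,0,2,4,5,3

  t0 'x' -> {0,1,2,4}, take 0 (start)
  t1 'x' -> {0,1,2,4}, take 4 (0->4 ok)
  t2 'z' -> {5}, take 5 (4->5 ok)
  t3 'y' -> {3}, take 3 (5->3 ok)
  t4 'x' -> {0,1,2,4}, take 2 (3->2 ok)
  t5 'x' -> {0,1,2,4}, take 4 (2->4 ok)
  t6 'y' -> {3}, take 3 (4->3 ok)
  t7 'x' -> {0,1,2,4}, take 2 (3->2 ok)
  t8 'x' -> {0,1,2,4}, take 4 (2->4 ok)
  t9 'x' -> {0,1,2,4}, take 0 (4->0 ok)
  t10 'x' -> {0,1,2,4}, take 2 (0->2 ok)
  t11 'x' -> {0,1,2,4}, take 4 (2->4 ok)
  t12 'z' -> {5}, take 5 (4->5 ok)
  t13 'y' -> {3}, take 3 (5->3 ok)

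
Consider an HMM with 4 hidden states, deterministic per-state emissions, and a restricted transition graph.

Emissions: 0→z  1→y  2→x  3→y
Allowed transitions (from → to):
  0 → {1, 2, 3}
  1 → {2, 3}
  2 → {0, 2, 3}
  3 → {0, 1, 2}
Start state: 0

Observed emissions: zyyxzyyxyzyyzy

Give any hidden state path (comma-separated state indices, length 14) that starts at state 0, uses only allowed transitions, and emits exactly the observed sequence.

  0: obs=z cand={0} pick 0 [start]
  1: obs=y cand={1,3} pick 1 [0->1 ok]
  2: obs=y cand={1,3} pick 3 [1->3 ok]
  3: obs=x cand={2} pick 2 [3->2 ok]
  4: obs=z cand={0} pick 0 [2->0 ok]
  5: obs=y cand={1,3} pick 3 [0->3 ok]
  6: obs=y cand={1,3} pick 1 [3->1 ok]
  7: obs=x cand={2} pick 2 [1->2 ok]
  8: obs=y cand={1,3} pick 3 [2->3 ok]
  9: obs=z cand={0} pick 0 [3->0 ok]
  10: obs=y cand={1,3} pick 1 [0->1 ok]
  11: obs=y cand={1,3} pick 3 [1->3 ok]
  12: obs=z cand={0} pick 0 [3->0 ok]
  13: obs=y cand={1,3} pick 3 [0->3 ok]

0,1,3,2,0,3,1,2,3,0,1,3,0,3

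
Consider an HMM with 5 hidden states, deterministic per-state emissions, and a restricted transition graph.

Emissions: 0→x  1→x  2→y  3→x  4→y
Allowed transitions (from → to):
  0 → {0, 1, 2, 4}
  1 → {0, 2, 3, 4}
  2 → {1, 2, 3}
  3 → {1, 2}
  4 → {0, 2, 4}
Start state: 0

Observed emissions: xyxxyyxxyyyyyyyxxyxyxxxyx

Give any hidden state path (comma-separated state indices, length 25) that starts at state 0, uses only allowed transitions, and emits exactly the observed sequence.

0,2,3,1,4,2,1,0,2,2,2,2,2,2,2,1,3,2,1,2,3,1,3,2,3

  0: obs=x cand={0,1,3} pick 0 [start]
  1: obs=y cand={2,4} pick 2 [0->2 ok]
  2: obs=x cand={0,1,3} pick 3 [2->3 ok]
  3: obs=x cand={0,1,3} pick 1 [3->1 ok]
  4: obs=y cand={2,4} pick 4 [1->4 ok]
  5: obs=y cand={2,4} pick 2 [4->2 ok]
  6: obs=x cand={0,1,3} pick 1 [2->1 ok]
  7: obs=x cand={0,1,3} pick 0 [1->0 ok]
  8: obs=y cand={2,4} pick 2 [0->2 ok]
  9: obs=y cand={2,4} pick 2 [2->2 ok]
  10: obs=y cand={2,4} pick 2 [2->2 ok]
  11: obs=y cand={2,4} pick 2 [2->2 ok]
  12: obs=y cand={2,4} pick 2 [2->2 ok]
  13: obs=y cand={2,4} pick 2 [2->2 ok]
  14: obs=y cand={2,4} pick 2 [2->2 ok]
  15: obs=x cand={0,1,3} pick 1 [2->1 ok]
  16: obs=x cand={0,1,3} pick 3 [1->3 ok]
  17: obs=y cand={2,4} pick 2 [3->2 ok]
  18: obs=x cand={0,1,3} pick 1 [2->1 ok]
  19: obs=y cand={2,4} pick 2 [1->2 ok]
  20: obs=x cand={0,1,3} pick 3 [2->3 ok]
  21: obs=x cand={0,1,3} pick 1 [3->1 ok]
  22: obs=x cand={0,1,3} pick 3 [1->3 ok]
  23: obs=y cand={2,4} pick 2 [3->2 ok]
  24: obs=x cand={0,1,3} pick 3 [2->3 ok]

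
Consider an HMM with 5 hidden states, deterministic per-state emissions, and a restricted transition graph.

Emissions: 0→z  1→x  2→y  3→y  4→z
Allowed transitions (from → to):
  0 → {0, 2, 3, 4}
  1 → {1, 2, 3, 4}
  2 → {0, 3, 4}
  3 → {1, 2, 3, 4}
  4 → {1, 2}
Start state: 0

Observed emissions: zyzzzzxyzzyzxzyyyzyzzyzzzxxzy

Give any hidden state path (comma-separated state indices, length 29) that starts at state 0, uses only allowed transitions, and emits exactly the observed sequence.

0,2,0,0,0,4,1,2,0,0,2,4,1,4,2,3,2,0,2,0,0,2,0,0,4,1,1,4,2

  [0] z  {0,4}  => 0  start
  [1] y  {2,3}  => 2  0->2 ok
  [2] z  {0,4}  => 0  2->0 ok
  [3] z  {0,4}  => 0  0->0 ok
  [4] z  {0,4}  => 0  0->0 ok
  [5] z  {0,4}  => 4  0->4 ok
  [6] x  {1}  => 1  4->1 ok
  [7] y  {2,3}  => 2  1->2 ok
  [8] z  {0,4}  => 0  2->0 ok
  [9] z  {0,4}  => 0  0->0 ok
  [10] y  {2,3}  => 2  0->2 ok
  [11] z  {0,4}  => 4  2->4 ok
  [12] x  {1}  => 1  4->1 ok
  [13] z  {0,4}  => 4  1->4 ok
  [14] y  {2,3}  => 2  4->2 ok
  [15] y  {2,3}  => 3  2->3 ok
  [16] y  {2,3}  => 2  3->2 ok
  [17] z  {0,4}  => 0  2->0 ok
  [18] y  {2,3}  => 2  0->2 ok
  [19] z  {0,4}  => 0  2->0 ok
  [20] z  {0,4}  => 0  0->0 ok
  [21] y  {2,3}  => 2  0->2 ok
  [22] z  {0,4}  => 0  2->0 ok
  [23] z  {0,4}  => 0  0->0 ok
  [24] z  {0,4}  => 4  0->4 ok
  [25] x  {1}  => 1  4->1 ok
  [26] x  {1}  => 1  1->1 ok
  [27] z  {0,4}  => 4  1->4 ok
  [28] y  {2,3}  => 2  4->2 ok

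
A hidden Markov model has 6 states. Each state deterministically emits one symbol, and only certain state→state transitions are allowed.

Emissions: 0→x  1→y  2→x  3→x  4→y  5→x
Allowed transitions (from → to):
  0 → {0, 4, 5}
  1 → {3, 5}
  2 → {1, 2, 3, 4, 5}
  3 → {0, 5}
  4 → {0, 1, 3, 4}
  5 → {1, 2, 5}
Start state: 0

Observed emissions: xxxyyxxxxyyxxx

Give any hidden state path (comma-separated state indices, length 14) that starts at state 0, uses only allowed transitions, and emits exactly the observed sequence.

0,5,2,4,1,3,0,0,0,4,1,5,2,5

  pos 0: x in {0,2,3,5}, choose 0; start
  pos 1: x in {0,2,3,5}, choose 5; 0->5 ok
  pos 2: x in {0,2,3,5}, choose 2; 5->2 ok
  pos 3: y in {1,4}, choose 4; 2->4 ok
  pos 4: y in {1,4}, choose 1; 4->1 ok
  pos 5: x in {0,2,3,5}, choose 3; 1->3 ok
  pos 6: x in {0,2,3,5}, choose 0; 3->0 ok
  pos 7: x in {0,2,3,5}, choose 0; 0->0 ok
  pos 8: x in {0,2,3,5}, choose 0; 0->0 ok
  pos 9: y in {1,4}, choose 4; 0->4 ok
  pos 10: y in {1,4}, choose 1; 4->1 ok
  pos 11: x in {0,2,3,5}, choose 5; 1->5 ok
  pos 12: x in {0,2,3,5}, choose 2; 5->2 ok
  pos 13: x in {0,2,3,5}, choose 5; 2->5 ok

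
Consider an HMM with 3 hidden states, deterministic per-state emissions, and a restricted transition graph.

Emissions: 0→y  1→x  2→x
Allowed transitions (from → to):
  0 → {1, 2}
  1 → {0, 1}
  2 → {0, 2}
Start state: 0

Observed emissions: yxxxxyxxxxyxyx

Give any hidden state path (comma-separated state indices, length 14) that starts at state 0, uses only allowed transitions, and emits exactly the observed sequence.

0,1,1,1,1,0,2,2,2,2,0,1,0,1

  pos 0: y in {0}, choose 0; start
  pos 1: x in {1,2}, choose 1; 0->1 ok
  pos 2: x in {1,2}, choose 1; 1->1 ok
  pos 3: x in {1,2}, choose 1; 1->1 ok
  pos 4: x in {1,2}, choose 1; 1->1 ok
  pos 5: y in {0}, choose 0; 1->0 ok
  pos 6: x in {1,2}, choose 2; 0->2 ok
  pos 7: x in {1,2}, choose 2; 2->2 ok
  pos 8: x in {1,2}, choose 2; 2->2 ok
  pos 9: x in {1,2}, choose 2; 2->2 ok
  pos 10: y in {0}, choose 0; 2->0 ok
  pos 11: x in {1,2}, choose 1; 0->1 ok
  pos 12: y in {0}, choose 0; 1->0 ok
  pos 13: x in {1,2}, choose 1; 0->1 ok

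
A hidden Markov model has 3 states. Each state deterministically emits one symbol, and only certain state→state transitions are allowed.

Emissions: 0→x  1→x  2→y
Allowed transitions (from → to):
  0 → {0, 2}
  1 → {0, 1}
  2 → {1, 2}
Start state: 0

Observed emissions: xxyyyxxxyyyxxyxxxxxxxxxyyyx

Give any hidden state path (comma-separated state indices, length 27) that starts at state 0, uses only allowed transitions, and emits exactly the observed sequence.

0,0,2,2,2,1,0,0,2,2,2,1,0,2,1,1,1,1,1,1,1,1,0,2,2,2,1

  t0 'x' -> {0,1}, take 0 (start)
  t1 'x' -> {0,1}, take 0 (0->0 ok)
  t2 'y' -> {2}, take 2 (0->2 ok)
  t3 'y' -> {2}, take 2 (2->2 ok)
  t4 'y' -> {2}, take 2 (2->2 ok)
  t5 'x' -> {0,1}, take 1 (2->1 ok)
  t6 'x' -> {0,1}, take 0 (1->0 ok)
  t7 'x' -> {0,1}, take 0 (0->0 ok)
  t8 'y' -> {2}, take 2 (0->2 ok)
  t9 'y' -> {2}, take 2 (2->2 ok)
  t10 'y' -> {2}, take 2 (2->2 ok)
  t11 'x' -> {0,1}, take 1 (2->1 ok)
  t12 'x' -> {0,1}, take 0 (1->0 ok)
  t13 'y' -> {2}, take 2 (0->2 ok)
  t14 'x' -> {0,1}, take 1 (2->1 ok)
  t15 'x' -> {0,1}, take 1 (1->1 ok)
  t16 'x' -> {0,1}, take 1 (1->1 ok)
  t17 'x' -> {0,1}, take 1 (1->1 ok)
  t18 'x' -> {0,1}, take 1 (1->1 ok)
  t19 'x' -> {0,1}, take 1 (1->1 ok)
  t20 'x' -> {0,1}, take 1 (1->1 ok)
  t21 'x' -> {0,1}, take 1 (1->1 ok)
  t22 'x' -> {0,1}, take 0 (1->0 ok)
  t23 'y' -> {2}, take 2 (0->2 ok)
  t24 'y' -> {2}, take 2 (2->2 ok)
  t25 'y' -> {2}, take 2 (2->2 ok)
  t26 'x' -> {0,1}, take 1 (2->1 ok)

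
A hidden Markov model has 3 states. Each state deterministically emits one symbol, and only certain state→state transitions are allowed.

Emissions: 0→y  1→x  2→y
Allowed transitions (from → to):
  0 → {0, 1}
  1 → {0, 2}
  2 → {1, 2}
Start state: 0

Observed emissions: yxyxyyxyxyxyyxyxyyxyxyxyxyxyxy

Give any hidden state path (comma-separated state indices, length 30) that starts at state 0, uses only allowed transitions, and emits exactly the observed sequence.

  [0] y  {0,2}  => 0  start
  [1] x  {1}  => 1  0->1 ok
  [2] y  {0,2}  => 0  1->0 ok
  [3] x  {1}  => 1  0->1 ok
  [4] y  {0,2}  => 2  1->2 ok
  [5] y  {0,2}  => 2  2->2 ok
  [6] x  {1}  => 1  2->1 ok
  [7] y  {0,2}  => 2  1->2 ok
  [8] x  {1}  => 1  2->1 ok
  [9] y  {0,2}  => 0  1->0 ok
  [10] x  {1}  => 1  0->1 ok
  [11] y  {0,2}  => 2  1->2 ok
  [12] y  {0,2}  => 2  2->2 ok
  [13] x  {1}  => 1  2->1 ok
  [14] y  {0,2}  => 2  1->2 ok
  [15] x  {1}  => 1  2->1 ok
  [16] y  {0,2}  => 0  1->0 ok
  [17] y  {0,2}  => 0  0->0 ok
  [18] x  {1}  => 1  0->1 ok
  [19] y  {0,2}  => 0  1->0 ok
  [20] x  {1}  => 1  0->1 ok
  [21] y  {0,2}  => 2  1->2 ok
  [22] x  {1}  => 1  2->1 ok
  [23] y  {0,2}  => 0  1->0 ok
  [24] x  {1}  => 1  0->1 ok
  [25] y  {0,2}  => 2  1->2 ok
  [26] x  {1}  => 1  2->1 ok
  [27] y  {0,2}  => 2  1->2 ok
  [28] x  {1}  => 1  2->1 ok
  [29] y  {0,2}  => 0  1->0 ok

0,1,0,1,2,2,1,2,1,0,1,2,2,1,2,1,0,0,1,0,1,2,1,0,1,2,1,2,1,0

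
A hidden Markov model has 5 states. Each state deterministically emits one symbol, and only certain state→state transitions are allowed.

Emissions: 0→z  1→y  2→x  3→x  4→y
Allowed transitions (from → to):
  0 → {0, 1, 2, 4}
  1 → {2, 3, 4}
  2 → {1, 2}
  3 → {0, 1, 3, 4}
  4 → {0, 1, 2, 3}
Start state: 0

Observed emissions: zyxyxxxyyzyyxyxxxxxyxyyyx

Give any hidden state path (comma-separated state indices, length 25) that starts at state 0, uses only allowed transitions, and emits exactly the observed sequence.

  pos 0: z in {0}, choose 0; start
  pos 1: y in {1,4}, choose 1; 0->1 ok
  pos 2: x in {2,3}, choose 3; 1->3 ok
  pos 3: y in {1,4}, choose 4; 3->4 ok
  pos 4: x in {2,3}, choose 2; 4->2 ok
  pos 5: x in {2,3}, choose 2; 2->2 ok
  pos 6: x in {2,3}, choose 2; 2->2 ok
  pos 7: y in {1,4}, choose 1; 2->1 ok
  pos 8: y in {1,4}, choose 4; 1->4 ok
  pos 9: z in {0}, choose 0; 4->0 ok
  pos 10: y in {1,4}, choose 4; 0->4 ok
  pos 11: y in {1,4}, choose 1; 4->1 ok
  pos 12: x in {2,3}, choose 3; 1->3 ok
  pos 13: y in {1,4}, choose 4; 3->4 ok
  pos 14: x in {2,3}, choose 2; 4->2 ok
  pos 15: x in {2,3}, choose 2; 2->2 ok
  pos 16: x in {2,3}, choose 2; 2->2 ok
  pos 17: x in {2,3}, choose 2; 2->2 ok
  pos 18: x in {2,3}, choose 2; 2->2 ok
  pos 19: y in {1,4}, choose 1; 2->1 ok
  pos 20: x in {2,3}, choose 2; 1->2 ok
  pos 21: y in {1,4}, choose 1; 2->1 ok
  pos 22: y in {1,4}, choose 4; 1->4 ok
  pos 23: y in {1,4}, choose 1; 4->1 ok
  pos 24: x in {2,3}, choose 3; 1->3 ok

0,1,3,4,2,2,2,1,4,0,4,1,3,4,2,2,2,2,2,1,2,1,4,1,3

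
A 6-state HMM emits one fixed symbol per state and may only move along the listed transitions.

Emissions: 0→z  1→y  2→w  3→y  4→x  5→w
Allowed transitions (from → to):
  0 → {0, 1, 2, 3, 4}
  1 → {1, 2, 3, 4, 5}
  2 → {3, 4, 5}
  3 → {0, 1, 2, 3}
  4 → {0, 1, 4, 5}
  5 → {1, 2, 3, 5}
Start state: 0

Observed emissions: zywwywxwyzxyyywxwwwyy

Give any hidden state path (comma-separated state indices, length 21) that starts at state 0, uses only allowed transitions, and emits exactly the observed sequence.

  t0 'z' -> {0}, take 0 (start)
  t1 'y' -> {1,3}, take 3 (0->3 ok)
  t2 'w' -> {2,5}, take 2 (3->2 ok)
  t3 'w' -> {2,5}, take 5 (2->5 ok)
  t4 'y' -> {1,3}, take 3 (5->3 ok)
  t5 'w' -> {2,5}, take 2 (3->2 ok)
  t6 'x' -> {4}, take 4 (2->4 ok)
  t7 'w' -> {2,5}, take 5 (4->5 ok)
  t8 'y' -> {1,3}, take 3 (5->3 ok)
  t9 'z' -> {0}, take 0 (3->0 ok)
  t10 'x' -> {4}, take 4 (0->4 ok)
  t11 'y' -> {1,3}, take 1 (4->1 ok)
  t12 'y' -> {1,3}, take 3 (1->3 ok)
  t13 'y' -> {1,3}, take 3 (3->3 ok)
  t14 'w' -> {2,5}, take 2 (3->2 ok)
  t15 'x' -> {4}, take 4 (2->4 ok)
  t16 'w' -> {2,5}, take 5 (4->5 ok)
  t17 'w' -> {2,5}, take 2 (5->2 ok)
  t18 'w' -> {2,5}, take 5 (2->5 ok)
  t19 'y' -> {1,3}, take 3 (5->3 ok)
  t20 'y' -> {1,3}, take 1 (3->1 ok)

0,3,2,5,3,2,4,5,3,0,4,1,3,3,2,4,5,2,5,3,1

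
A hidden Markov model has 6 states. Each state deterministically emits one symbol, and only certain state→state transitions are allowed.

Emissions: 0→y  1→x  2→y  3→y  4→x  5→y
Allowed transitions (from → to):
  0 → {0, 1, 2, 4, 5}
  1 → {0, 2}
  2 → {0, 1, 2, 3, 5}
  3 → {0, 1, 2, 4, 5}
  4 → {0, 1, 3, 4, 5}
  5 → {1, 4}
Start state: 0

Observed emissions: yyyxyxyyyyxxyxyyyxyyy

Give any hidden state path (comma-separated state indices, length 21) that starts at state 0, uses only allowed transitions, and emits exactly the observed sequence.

  [0] y  {0,2,3,5}  => 0  start
  [1] y  {0,2,3,5}  => 2  0->2 ok
  [2] y  {0,2,3,5}  => 3  2->3 ok
  [3] x  {1,4}  => 1  3->1 ok
  [4] y  {0,2,3,5}  => 0  1->0 ok
  [5] x  {1,4}  => 4  0->4 ok
  [6] y  {0,2,3,5}  => 0  4->0 ok
  [7] y  {0,2,3,5}  => 2  0->2 ok
  [8] y  {0,2,3,5}  => 2  2->2 ok
  [9] y  {0,2,3,5}  => 5  2->5 ok
  [10] x  {1,4}  => 4  5->4 ok
  [11] x  {1,4}  => 1  4->1 ok
  [12] y  {0,2,3,5}  => 2  1->2 ok
  [13] x  {1,4}  => 1  2->1 ok
  [14] y  {0,2,3,5}  => 0  1->0 ok
  [15] y  {0,2,3,5}  => 2  0->2 ok
  [16] y  {0,2,3,5}  => 0  2->0 ok
  [17] x  {1,4}  => 1  0->1 ok
  [18] y  {0,2,3,5}  => 0  1->0 ok
  [19] y  {0,2,3,5}  => 0  0->0 ok
  [20] y  {0,2,3,5}  => 0  0->0 ok

0,2,3,1,0,4,0,2,2,5,4,1,2,1,0,2,0,1,0,0,0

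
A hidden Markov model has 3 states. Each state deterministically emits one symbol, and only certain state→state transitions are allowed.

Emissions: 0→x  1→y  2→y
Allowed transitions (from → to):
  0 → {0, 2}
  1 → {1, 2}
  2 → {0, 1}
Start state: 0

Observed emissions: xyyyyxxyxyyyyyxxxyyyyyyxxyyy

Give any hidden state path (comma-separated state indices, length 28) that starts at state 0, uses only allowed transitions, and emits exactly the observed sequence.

  0: obs=x cand={0} pick 0 [start]
  1: obs=y cand={1,2} pick 2 [0->2 ok]
  2: obs=y cand={1,2} pick 1 [2->1 ok]
  3: obs=y cand={1,2} pick 1 [1->1 ok]
  4: obs=y cand={1,2} pick 2 [1->2 ok]
  5: obs=x cand={0} pick 0 [2->0 ok]
  6: obs=x cand={0} pick 0 [0->0 ok]
  7: obs=y cand={1,2} pick 2 [0->2 ok]
  8: obs=x cand={0} pick 0 [2->0 ok]
  9: obs=y cand={1,2} pick 2 [0->2 ok]
  10: obs=y cand={1,2} pick 1 [2->1 ok]
  11: obs=y cand={1,2} pick 1 [1->1 ok]
  12: obs=y cand={1,2} pick 1 [1->1 ok]
  13: obs=y cand={1,2} pick 2 [1->2 ok]
  14: obs=x cand={0} pick 0 [2->0 ok]
  15: obs=x cand={0} pick 0 [0->0 ok]
  16: obs=x cand={0} pick 0 [0->0 ok]
  17: obs=y cand={1,2} pick 2 [0->2 ok]
  18: obs=y cand={1,2} pick 1 [2->1 ok]
  19: obs=y cand={1,2} pick 1 [1->1 ok]
  20: obs=y cand={1,2} pick 2 [1->2 ok]
  21: obs=y cand={1,2} pick 1 [2->1 ok]
  22: obs=y cand={1,2} pick 2 [1->2 ok]
  23: obs=x cand={0} pick 0 [2->0 ok]
  24: obs=x cand={0} pick 0 [0->0 ok]
  25: obs=y cand={1,2} pick 2 [0->2 ok]
  26: obs=y cand={1,2} pick 1 [2->1 ok]
  27: obs=y cand={1,2} pick 2 [1->2 ok]

0,2,1,1,2,0,0,2,0,2,1,1,1,2,0,0,0,2,1,1,2,1,2,0,0,2,1,2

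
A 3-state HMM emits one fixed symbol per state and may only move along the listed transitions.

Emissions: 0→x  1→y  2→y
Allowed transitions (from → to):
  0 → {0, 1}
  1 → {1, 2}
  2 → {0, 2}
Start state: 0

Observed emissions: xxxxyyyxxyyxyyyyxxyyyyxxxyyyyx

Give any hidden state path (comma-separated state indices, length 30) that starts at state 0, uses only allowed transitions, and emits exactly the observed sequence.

0,0,0,0,1,1,2,0,0,1,2,0,1,1,1,2,0,0,1,1,1,2,0,0,0,1,1,2,2,0

  pos 0: x in {0}, choose 0; start
  pos 1: x in {0}, choose 0; 0->0 ok
  pos 2: x in {0}, choose 0; 0->0 ok
  pos 3: x in {0}, choose 0; 0->0 ok
  pos 4: y in {1,2}, choose 1; 0->1 ok
  pos 5: y in {1,2}, choose 1; 1->1 ok
  pos 6: y in {1,2}, choose 2; 1->2 ok
  pos 7: x in {0}, choose 0; 2->0 ok
  pos 8: x in {0}, choose 0; 0->0 ok
  pos 9: y in {1,2}, choose 1; 0->1 ok
  pos 10: y in {1,2}, choose 2; 1->2 ok
  pos 11: x in {0}, choose 0; 2->0 ok
  pos 12: y in {1,2}, choose 1; 0->1 ok
  pos 13: y in {1,2}, choose 1; 1->1 ok
  pos 14: y in {1,2}, choose 1; 1->1 ok
  pos 15: y in {1,2}, choose 2; 1->2 ok
  pos 16: x in {0}, choose 0; 2->0 ok
  pos 17: x in {0}, choose 0; 0->0 ok
  pos 18: y in {1,2}, choose 1; 0->1 ok
  pos 19: y in {1,2}, choose 1; 1->1 ok
  pos 20: y in {1,2}, choose 1; 1->1 ok
  pos 21: y in {1,2}, choose 2; 1->2 ok
  pos 22: x in {0}, choose 0; 2->0 ok
  pos 23: x in {0}, choose 0; 0->0 ok
  pos 24: x in {0}, choose 0; 0->0 ok
  pos 25: y in {1,2}, choose 1; 0->1 ok
  pos 26: y in {1,2}, choose 1; 1->1 ok
  pos 27: y in {1,2}, choose 2; 1->2 ok
  pos 28: y in {1,2}, choose 2; 2->2 ok
  pos 29: x in {0}, choose 0; 2->0 ok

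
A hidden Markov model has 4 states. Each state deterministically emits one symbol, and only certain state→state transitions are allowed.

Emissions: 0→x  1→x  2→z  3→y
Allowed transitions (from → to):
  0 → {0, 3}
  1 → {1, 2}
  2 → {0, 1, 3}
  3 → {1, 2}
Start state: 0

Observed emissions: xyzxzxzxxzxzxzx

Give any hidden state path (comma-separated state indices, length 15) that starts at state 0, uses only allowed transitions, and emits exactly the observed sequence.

  0: obs=x cand={0,1} pick 0 [start]
  1: obs=y cand={3} pick 3 [0->3 ok]
  2: obs=z cand={2} pick 2 [3->2 ok]
  3: obs=x cand={0,1} pick 1 [2->1 ok]
  4: obs=z cand={2} pick 2 [1->2 ok]
  5: obs=x cand={0,1} pick 1 [2->1 ok]
  6: obs=z cand={2} pick 2 [1->2 ok]
  7: obs=x cand={0,1} pick 1 [2->1 ok]
  8: obs=x cand={0,1} pick 1 [1->1 ok]
  9: obs=z cand={2} pick 2 [1->2 ok]
  10: obs=x cand={0,1} pick 1 [2->1 ok]
  11: obs=z cand={2} pick 2 [1->2 ok]
  12: obs=x cand={0,1} pick 1 [2->1 ok]
  13: obs=z cand={2} pick 2 [1->2 ok]
  14: obs=x cand={0,1} pick 0 [2->0 ok]

0,3,2,1,2,1,2,1,1,2,1,2,1,2,0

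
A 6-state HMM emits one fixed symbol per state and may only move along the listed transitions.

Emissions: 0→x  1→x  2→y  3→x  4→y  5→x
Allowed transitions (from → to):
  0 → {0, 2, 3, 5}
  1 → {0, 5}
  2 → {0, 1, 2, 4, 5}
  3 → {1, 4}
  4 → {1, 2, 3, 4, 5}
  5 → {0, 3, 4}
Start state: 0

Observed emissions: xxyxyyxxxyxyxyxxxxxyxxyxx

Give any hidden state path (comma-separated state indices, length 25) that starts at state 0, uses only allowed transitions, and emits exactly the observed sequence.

0,5,4,5,4,4,3,1,5,4,5,4,5,4,5,0,0,0,3,4,5,0,2,1,5

  pos 0: x in {0,1,3,5}, choose 0; start
  pos 1: x in {0,1,3,5}, choose 5; 0->5 ok
  pos 2: y in {2,4}, choose 4; 5->4 ok
  pos 3: x in {0,1,3,5}, choose 5; 4->5 ok
  pos 4: y in {2,4}, choose 4; 5->4 ok
  pos 5: y in {2,4}, choose 4; 4->4 ok
  pos 6: x in {0,1,3,5}, choose 3; 4->3 ok
  pos 7: x in {0,1,3,5}, choose 1; 3->1 ok
  pos 8: x in {0,1,3,5}, choose 5; 1->5 ok
  pos 9: y in {2,4}, choose 4; 5->4 ok
  pos 10: x in {0,1,3,5}, choose 5; 4->5 ok
  pos 11: y in {2,4}, choose 4; 5->4 ok
  pos 12: x in {0,1,3,5}, choose 5; 4->5 ok
  pos 13: y in {2,4}, choose 4; 5->4 ok
  pos 14: x in {0,1,3,5}, choose 5; 4->5 ok
  pos 15: x in {0,1,3,5}, choose 0; 5->0 ok
  pos 16: x in {0,1,3,5}, choose 0; 0->0 ok
  pos 17: x in {0,1,3,5}, choose 0; 0->0 ok
  pos 18: x in {0,1,3,5}, choose 3; 0->3 ok
  pos 19: y in {2,4}, choose 4; 3->4 ok
  pos 20: x in {0,1,3,5}, choose 5; 4->5 ok
  pos 21: x in {0,1,3,5}, choose 0; 5->0 ok
  pos 22: y in {2,4}, choose 2; 0->2 ok
  pos 23: x in {0,1,3,5}, choose 1; 2->1 ok
  pos 24: x in {0,1,3,5}, choose 5; 1->5 ok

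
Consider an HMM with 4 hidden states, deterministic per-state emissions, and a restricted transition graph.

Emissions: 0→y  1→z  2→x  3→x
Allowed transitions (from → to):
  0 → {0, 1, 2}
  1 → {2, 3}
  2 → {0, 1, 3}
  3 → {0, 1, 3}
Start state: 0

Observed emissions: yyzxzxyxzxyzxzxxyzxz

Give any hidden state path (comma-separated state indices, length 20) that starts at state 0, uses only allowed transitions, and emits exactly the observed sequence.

0,0,1,2,1,2,0,2,1,2,0,1,3,1,3,3,0,1,3,1

  pos 0: y in {0}, choose 0; start
  pos 1: y in {0}, choose 0; 0->0 ok
  pos 2: z in {1}, choose 1; 0->1 ok
  pos 3: x in {2,3}, choose 2; 1->2 ok
  pos 4: z in {1}, choose 1; 2->1 ok
  pos 5: x in {2,3}, choose 2; 1->2 ok
  pos 6: y in {0}, choose 0; 2->0 ok
  pos 7: x in {2,3}, choose 2; 0->2 ok
  pos 8: z in {1}, choose 1; 2->1 ok
  pos 9: x in {2,3}, choose 2; 1->2 ok
  pos 10: y in {0}, choose 0; 2->0 ok
  pos 11: z in {1}, choose 1; 0->1 ok
  pos 12: x in {2,3}, choose 3; 1->3 ok
  pos 13: z in {1}, choose 1; 3->1 ok
  pos 14: x in {2,3}, choose 3; 1->3 ok
  pos 15: x in {2,3}, choose 3; 3->3 ok
  pos 16: y in {0}, choose 0; 3->0 ok
  pos 17: z in {1}, choose 1; 0->1 ok
  pos 18: x in {2,3}, choose 3; 1->3 ok
  pos 19: z in {1}, choose 1; 3->1 ok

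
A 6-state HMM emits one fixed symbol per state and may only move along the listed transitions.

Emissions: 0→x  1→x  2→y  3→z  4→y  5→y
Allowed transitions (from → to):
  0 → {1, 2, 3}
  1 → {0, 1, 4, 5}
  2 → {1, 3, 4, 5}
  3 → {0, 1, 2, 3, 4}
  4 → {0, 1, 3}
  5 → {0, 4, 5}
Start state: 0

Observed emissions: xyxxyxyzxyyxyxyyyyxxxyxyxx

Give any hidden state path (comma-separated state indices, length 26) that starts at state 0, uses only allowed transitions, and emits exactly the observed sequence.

0,2,1,1,4,0,2,3,1,5,4,1,5,0,2,5,5,5,0,1,0,2,1,4,0,1

  [0] x  {0,1}  => 0  start
  [1] y  {2,4,5}  => 2  0->2 ok
  [2] x  {0,1}  => 1  2->1 ok
  [3] x  {0,1}  => 1  1->1 ok
  [4] y  {2,4,5}  => 4  1->4 ok
  [5] x  {0,1}  => 0  4->0 ok
  [6] y  {2,4,5}  => 2  0->2 ok
  [7] z  {3}  => 3  2->3 ok
  [8] x  {0,1}  => 1  3->1 ok
  [9] y  {2,4,5}  => 5  1->5 ok
  [10] y  {2,4,5}  => 4  5->4 ok
  [11] x  {0,1}  => 1  4->1 ok
  [12] y  {2,4,5}  => 5  1->5 ok
  [13] x  {0,1}  => 0  5->0 ok
  [14] y  {2,4,5}  => 2  0->2 ok
  [15] y  {2,4,5}  => 5  2->5 ok
  [16] y  {2,4,5}  => 5  5->5 ok
  [17] y  {2,4,5}  => 5  5->5 ok
  [18] x  {0,1}  => 0  5->0 ok
  [19] x  {0,1}  => 1  0->1 ok
  [20] x  {0,1}  => 0  1->0 ok
  [21] y  {2,4,5}  => 2  0->2 ok
  [22] x  {0,1}  => 1  2->1 ok
  [23] y  {2,4,5}  => 4  1->4 ok
  [24] x  {0,1}  => 0  4->0 ok
  [25] x  {0,1}  => 1  0->1 ok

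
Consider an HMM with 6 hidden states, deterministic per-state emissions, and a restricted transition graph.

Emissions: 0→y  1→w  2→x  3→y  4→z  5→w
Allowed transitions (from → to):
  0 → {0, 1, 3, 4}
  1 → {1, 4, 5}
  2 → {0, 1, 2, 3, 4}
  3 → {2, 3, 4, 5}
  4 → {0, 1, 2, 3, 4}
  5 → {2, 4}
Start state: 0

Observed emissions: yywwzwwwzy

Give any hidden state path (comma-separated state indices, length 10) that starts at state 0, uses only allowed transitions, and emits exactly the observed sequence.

0,0,1,5,4,1,1,5,4,3

  pos 0: y in {0,3}, choose 0; start
  pos 1: y in {0,3}, choose 0; 0->0 ok
  pos 2: w in {1,5}, choose 1; 0->1 ok
  pos 3: w in {1,5}, choose 5; 1->5 ok
  pos 4: z in {4}, choose 4; 5->4 ok
  pos 5: w in {1,5}, choose 1; 4->1 ok
  pos 6: w in {1,5}, choose 1; 1->1 ok
  pos 7: w in {1,5}, choose 5; 1->5 ok
  pos 8: z in {4}, choose 4; 5->4 ok
  pos 9: y in {0,3}, choose 3; 4->3 ok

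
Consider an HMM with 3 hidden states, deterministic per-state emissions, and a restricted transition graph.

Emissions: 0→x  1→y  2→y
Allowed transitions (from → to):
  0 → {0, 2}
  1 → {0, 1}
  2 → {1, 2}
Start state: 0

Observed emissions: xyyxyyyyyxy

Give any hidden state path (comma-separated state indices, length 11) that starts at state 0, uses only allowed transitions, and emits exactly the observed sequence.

  0: obs=x cand={0} pick 0 [start]
  1: obs=y cand={1,2} pick 2 [0->2 ok]
  2: obs=y cand={1,2} pick 1 [2->1 ok]
  3: obs=x cand={0} pick 0 [1->0 ok]
  4: obs=y cand={1,2} pick 2 [0->2 ok]
  5: obs=y cand={1,2} pick 2 [2->2 ok]
  6: obs=y cand={1,2} pick 1 [2->1 ok]
  7: obs=y cand={1,2} pick 1 [1->1 ok]
  8: obs=y cand={1,2} pick 1 [1->1 ok]
  9: obs=x cand={0} pick 0 [1->0 ok]
  10: obs=y cand={1,2} pick 2 [0->2 ok]

0,2,1,0,2,2,1,1,1,0,2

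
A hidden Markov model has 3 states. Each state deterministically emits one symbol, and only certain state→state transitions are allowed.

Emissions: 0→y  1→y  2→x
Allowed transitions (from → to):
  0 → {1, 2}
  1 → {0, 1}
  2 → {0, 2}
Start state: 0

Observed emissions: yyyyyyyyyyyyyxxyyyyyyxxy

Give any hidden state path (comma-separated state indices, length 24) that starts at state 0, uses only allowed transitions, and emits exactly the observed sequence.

0,1,0,1,1,0,1,0,1,1,1,1,0,2,2,0,1,1,0,1,0,2,2,0

  pos 0: y in {0,1}, choose 0; start
  pos 1: y in {0,1}, choose 1; 0->1 ok
  pos 2: y in {0,1}, choose 0; 1->0 ok
  pos 3: y in {0,1}, choose 1; 0->1 ok
  pos 4: y in {0,1}, choose 1; 1->1 ok
  pos 5: y in {0,1}, choose 0; 1->0 ok
  pos 6: y in {0,1}, choose 1; 0->1 ok
  pos 7: y in {0,1}, choose 0; 1->0 ok
  pos 8: y in {0,1}, choose 1; 0->1 ok
  pos 9: y in {0,1}, choose 1; 1->1 ok
  pos 10: y in {0,1}, choose 1; 1->1 ok
  pos 11: y in {0,1}, choose 1; 1->1 ok
  pos 12: y in {0,1}, choose 0; 1->0 ok
  pos 13: x in {2}, choose 2; 0->2 ok
  pos 14: x in {2}, choose 2; 2->2 ok
  pos 15: y in {0,1}, choose 0; 2->0 ok
  pos 16: y in {0,1}, choose 1; 0->1 ok
  pos 17: y in {0,1}, choose 1; 1->1 ok
  pos 18: y in {0,1}, choose 0; 1->0 ok
  pos 19: y in {0,1}, choose 1; 0->1 ok
  pos 20: y in {0,1}, choose 0; 1->0 ok
  pos 21: x in {2}, choose 2; 0->2 ok
  pos 22: x in {2}, choose 2; 2->2 ok
  pos 23: y in {0,1}, choose 0; 2->0 ok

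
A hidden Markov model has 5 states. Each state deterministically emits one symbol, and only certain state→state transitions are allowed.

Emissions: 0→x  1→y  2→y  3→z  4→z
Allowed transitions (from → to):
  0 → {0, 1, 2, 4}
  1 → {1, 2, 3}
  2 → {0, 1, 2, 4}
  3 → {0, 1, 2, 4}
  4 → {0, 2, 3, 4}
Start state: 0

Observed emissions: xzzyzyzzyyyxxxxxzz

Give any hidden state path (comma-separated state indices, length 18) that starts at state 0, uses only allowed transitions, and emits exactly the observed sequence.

0,4,4,2,4,2,4,3,2,1,2,0,0,0,0,0,4,4

  0: obs=x cand={0} pick 0 [start]
  1: obs=z cand={3,4} pick 4 [0->4 ok]
  2: obs=z cand={3,4} pick 4 [4->4 ok]
  3: obs=y cand={1,2} pick 2 [4->2 ok]
  4: obs=z cand={3,4} pick 4 [2->4 ok]
  5: obs=y cand={1,2} pick 2 [4->2 ok]
  6: obs=z cand={3,4} pick 4 [2->4 ok]
  7: obs=z cand={3,4} pick 3 [4->3 ok]
  8: obs=y cand={1,2} pick 2 [3->2 ok]
  9: obs=y cand={1,2} pick 1 [2->1 ok]
  10: obs=y cand={1,2} pick 2 [1->2 ok]
  11: obs=x cand={0} pick 0 [2->0 ok]
  12: obs=x cand={0} pick 0 [0->0 ok]
  13: obs=x cand={0} pick 0 [0->0 ok]
  14: obs=x cand={0} pick 0 [0->0 ok]
  15: obs=x cand={0} pick 0 [0->0 ok]
  16: obs=z cand={3,4} pick 4 [0->4 ok]
  17: obs=z cand={3,4} pick 4 [4->4 ok]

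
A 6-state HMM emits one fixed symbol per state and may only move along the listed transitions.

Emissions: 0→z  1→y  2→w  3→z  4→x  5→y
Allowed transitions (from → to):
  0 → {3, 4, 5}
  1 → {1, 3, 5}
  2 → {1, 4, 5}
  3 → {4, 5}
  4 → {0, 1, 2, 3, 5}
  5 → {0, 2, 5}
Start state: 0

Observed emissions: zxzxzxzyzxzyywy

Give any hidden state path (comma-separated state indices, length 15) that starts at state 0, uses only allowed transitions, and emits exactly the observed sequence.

  [0] z  {0,3}  => 0  start
  [1] x  {4}  => 4  0->4 ok
  [2] z  {0,3}  => 3  4->3 ok
  [3] x  {4}  => 4  3->4 ok
  [4] z  {0,3}  => 3  4->3 ok
  [5] x  {4}  => 4  3->4 ok
  [6] z  {0,3}  => 3  4->3 ok
  [7] y  {1,5}  => 5  3->5 ok
  [8] z  {0,3}  => 0  5->0 ok
  [9] x  {4}  => 4  0->4 ok
  [10] z  {0,3}  => 0  4->0 ok
  [11] y  {1,5}  => 5  0->5 ok
  [12] y  {1,5}  => 5  5->5 ok
  [13] w  {2}  => 2  5->2 ok
  [14] y  {1,5}  => 1  2->1 ok

0,4,3,4,3,4,3,5,0,4,0,5,5,2,1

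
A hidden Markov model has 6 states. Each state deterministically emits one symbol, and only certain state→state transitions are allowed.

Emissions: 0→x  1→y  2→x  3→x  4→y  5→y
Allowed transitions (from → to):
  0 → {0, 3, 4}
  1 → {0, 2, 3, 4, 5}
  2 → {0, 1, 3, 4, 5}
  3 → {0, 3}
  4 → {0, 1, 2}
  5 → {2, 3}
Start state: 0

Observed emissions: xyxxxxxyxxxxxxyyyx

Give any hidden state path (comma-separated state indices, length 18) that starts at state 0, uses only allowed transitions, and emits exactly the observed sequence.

  [0] x  {0,2,3}  => 0  start
  [1] y  {1,4,5}  => 4  0->4 ok
  [2] x  {0,2,3}  => 0  4->0 ok
  [3] x  {0,2,3}  => 3  0->3 ok
  [4] x  {0,2,3}  => 3  3->3 ok
  [5] x  {0,2,3}  => 3  3->3 ok
  [6] x  {0,2,3}  => 0  3->0 ok
  [7] y  {1,4,5}  => 4  0->4 ok
  [8] x  {0,2,3}  => 2  4->2 ok
  [9] x  {0,2,3}  => 3  2->3 ok
  [10] x  {0,2,3}  => 3  3->3 ok
  [11] x  {0,2,3}  => 0  3->0 ok
  [12] x  {0,2,3}  => 3  0->3 ok
  [13] x  {0,2,3}  => 0  3->0 ok
  [14] y  {1,4,5}  => 4  0->4 ok
  [15] y  {1,4,5}  => 1  4->1 ok
  [16] y  {1,4,5}  => 5  1->5 ok
  [17] x  {0,2,3}  => 2  5->2 ok

0,4,0,3,3,3,0,4,2,3,3,0,3,0,4,1,5,2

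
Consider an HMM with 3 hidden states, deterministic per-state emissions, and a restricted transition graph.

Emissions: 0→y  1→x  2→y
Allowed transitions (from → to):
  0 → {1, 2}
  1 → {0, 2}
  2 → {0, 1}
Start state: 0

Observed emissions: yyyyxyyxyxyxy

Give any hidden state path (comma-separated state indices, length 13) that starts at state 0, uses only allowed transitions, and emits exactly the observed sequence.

  [0] y  {0,2}  => 0  start
  [1] y  {0,2}  => 2  0->2 ok
  [2] y  {0,2}  => 0  2->0 ok
  [3] y  {0,2}  => 2  0->2 ok
  [4] x  {1}  => 1  2->1 ok
  [5] y  {0,2}  => 0  1->0 ok
  [6] y  {0,2}  => 2  0->2 ok
  [7] x  {1}  => 1  2->1 ok
  [8] y  {0,2}  => 2  1->2 ok
  [9] x  {1}  => 1  2->1 ok
  [10] y  {0,2}  => 2  1->2 ok
  [11] x  {1}  => 1  2->1 ok
  [12] y  {0,2}  => 0  1->0 ok

0,2,0,2,1,0,2,1,2,1,2,1,0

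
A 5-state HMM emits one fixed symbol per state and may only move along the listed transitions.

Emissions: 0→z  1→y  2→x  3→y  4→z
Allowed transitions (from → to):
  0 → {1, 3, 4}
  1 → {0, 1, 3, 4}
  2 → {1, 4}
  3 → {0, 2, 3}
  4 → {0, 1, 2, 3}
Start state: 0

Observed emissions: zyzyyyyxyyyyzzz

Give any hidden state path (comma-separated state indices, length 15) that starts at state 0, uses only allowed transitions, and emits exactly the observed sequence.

0,3,0,1,1,3,3,2,1,1,3,3,0,4,0

  t0 'z' -> {0,4}, take 0 (start)
  t1 'y' -> {1,3}, take 3 (0->3 ok)
  t2 'z' -> {0,4}, take 0 (3->0 ok)
  t3 'y' -> {1,3}, take 1 (0->1 ok)
  t4 'y' -> {1,3}, take 1 (1->1 ok)
  t5 'y' -> {1,3}, take 3 (1->3 ok)
  t6 'y' -> {1,3}, take 3 (3->3 ok)
  t7 'x' -> {2}, take 2 (3->2 ok)
  t8 'y' -> {1,3}, take 1 (2->1 ok)
  t9 'y' -> {1,3}, take 1 (1->1 ok)
  t10 'y' -> {1,3}, take 3 (1->3 ok)
  t11 'y' -> {1,3}, take 3 (3->3 ok)
  t12 'z' -> {0,4}, take 0 (3->0 ok)
  t13 'z' -> {0,4}, take 4 (0->4 ok)
  t14 'z' -> {0,4}, take 0 (4->0 ok)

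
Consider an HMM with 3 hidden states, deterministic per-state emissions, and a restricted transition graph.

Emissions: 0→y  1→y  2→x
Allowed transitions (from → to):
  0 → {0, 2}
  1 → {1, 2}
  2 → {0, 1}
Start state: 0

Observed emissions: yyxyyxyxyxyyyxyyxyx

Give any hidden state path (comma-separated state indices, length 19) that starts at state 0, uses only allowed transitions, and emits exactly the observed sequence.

0,0,2,0,0,2,0,2,0,2,1,1,1,2,0,0,2,1,2

  t0 'y' -> {0,1}, take 0 (start)
  t1 'y' -> {0,1}, take 0 (0->0 ok)
  t2 'x' -> {2}, take 2 (0->2 ok)
  t3 'y' -> {0,1}, take 0 (2->0 ok)
  t4 'y' -> {0,1}, take 0 (0->0 ok)
  t5 'x' -> {2}, take 2 (0->2 ok)
  t6 'y' -> {0,1}, take 0 (2->0 ok)
  t7 'x' -> {2}, take 2 (0->2 ok)
  t8 'y' -> {0,1}, take 0 (2->0 ok)
  t9 'x' -> {2}, take 2 (0->2 ok)
  t10 'y' -> {0,1}, take 1 (2->1 ok)
  t11 'y' -> {0,1}, take 1 (1->1 ok)
  t12 'y' -> {0,1}, take 1 (1->1 ok)
  t13 'x' -> {2}, take 2 (1->2 ok)
  t14 'y' -> {0,1}, take 0 (2->0 ok)
  t15 'y' -> {0,1}, take 0 (0->0 ok)
  t16 'x' -> {2}, take 2 (0->2 ok)
  t17 'y' -> {0,1}, take 1 (2->1 ok)
  t18 'x' -> {2}, take 2 (1->2 ok)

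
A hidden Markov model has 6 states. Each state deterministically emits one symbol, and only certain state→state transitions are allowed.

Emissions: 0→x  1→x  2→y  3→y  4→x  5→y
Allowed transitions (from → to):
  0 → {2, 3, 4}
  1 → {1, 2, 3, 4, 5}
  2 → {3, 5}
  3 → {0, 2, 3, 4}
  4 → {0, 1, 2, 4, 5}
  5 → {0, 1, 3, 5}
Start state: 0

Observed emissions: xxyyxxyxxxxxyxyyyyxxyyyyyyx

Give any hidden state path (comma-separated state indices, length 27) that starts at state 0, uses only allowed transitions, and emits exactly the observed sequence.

  0: obs=x cand={0,1,4} pick 0 [start]
  1: obs=x cand={0,1,4} pick 4 [0->4 ok]
  2: obs=y cand={2,3,5} pick 2 [4->2 ok]
  3: obs=y cand={2,3,5} pick 5 [2->5 ok]
  4: obs=x cand={0,1,4} pick 0 [5->0 ok]
  5: obs=x cand={0,1,4} pick 4 [0->4 ok]
  6: obs=y cand={2,3,5} pick 5 [4->5 ok]
  7: obs=x cand={0,1,4} pick 0 [5->0 ok]
  8: obs=x cand={0,1,4} pick 4 [0->4 ok]
  9: obs=x cand={0,1,4} pick 1 [4->1 ok]
  10: obs=x cand={0,1,4} pick 4 [1->4 ok]
  11: obs=x cand={0,1,4} pick 1 [4->1 ok]
  12: obs=y cand={2,3,5} pick 3 [1->3 ok]
  13: obs=x cand={0,1,4} pick 0 [3->0 ok]
  14: obs=y cand={2,3,5} pick 3 [0->3 ok]
  15: obs=y cand={2,3,5} pick 3 [3->3 ok]
  16: obs=y cand={2,3,5} pick 2 [3->2 ok]
  17: obs=y cand={2,3,5} pick 5 [2->5 ok]
  18: obs=x cand={0,1,4} pick 1 [5->1 ok]
  19: obs=x cand={0,1,4} pick 1 [1->1 ok]
  20: obs=y cand={2,3,5} pick 2 [1->2 ok]
  21: obs=y cand={2,3,5} pick 3 [2->3 ok]
  22: obs=y cand={2,3,5} pick 2 [3->2 ok]
  23: obs=y cand={2,3,5} pick 3 [2->3 ok]
  24: obs=y cand={2,3,5} pick 2 [3->2 ok]
  25: obs=y cand={2,3,5} pick 3 [2->3 ok]
  26: obs=x cand={0,1,4} pick 4 [3->4 ok]

0,4,2,5,0,4,5,0,4,1,4,1,3,0,3,3,2,5,1,1,2,3,2,3,2,3,4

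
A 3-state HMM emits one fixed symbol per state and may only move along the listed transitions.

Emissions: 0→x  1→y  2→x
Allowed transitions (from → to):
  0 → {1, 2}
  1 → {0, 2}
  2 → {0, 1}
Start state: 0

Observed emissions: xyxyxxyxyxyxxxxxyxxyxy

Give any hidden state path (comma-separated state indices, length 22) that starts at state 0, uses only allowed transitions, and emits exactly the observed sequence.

  pos 0: x in {0,2}, choose 0; start
  pos 1: y in {1}, choose 1; 0->1 ok
  pos 2: x in {0,2}, choose 0; 1->0 ok
  pos 3: y in {1}, choose 1; 0->1 ok
  pos 4: x in {0,2}, choose 2; 1->2 ok
  pos 5: x in {0,2}, choose 0; 2->0 ok
  pos 6: y in {1}, choose 1; 0->1 ok
  pos 7: x in {0,2}, choose 0; 1->0 ok
  pos 8: y in {1}, choose 1; 0->1 ok
  pos 9: x in {0,2}, choose 2; 1->2 ok
  pos 10: y in {1}, choose 1; 2->1 ok
  pos 11: x in {0,2}, choose 2; 1->2 ok
  pos 12: x in {0,2}, choose 0; 2->0 ok
  pos 13: x in {0,2}, choose 2; 0->2 ok
  pos 14: x in {0,2}, choose 0; 2->0 ok
  pos 15: x in {0,2}, choose 2; 0->2 ok
  pos 16: y in {1}, choose 1; 2->1 ok
  pos 17: x in {0,2}, choose 2; 1->2 ok
  pos 18: x in {0,2}, choose 0; 2->0 ok
  pos 19: y in {1}, choose 1; 0->1 ok
  pos 20: x in {0,2}, choose 0; 1->0 ok
  pos 21: y in {1}, choose 1; 0->1 ok

0,1,0,1,2,0,1,0,1,2,1,2,0,2,0,2,1,2,0,1,0,1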